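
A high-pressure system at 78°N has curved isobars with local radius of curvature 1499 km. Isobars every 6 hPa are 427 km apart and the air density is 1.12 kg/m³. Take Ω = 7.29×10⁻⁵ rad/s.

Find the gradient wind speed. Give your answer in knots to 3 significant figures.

17.9 knots

Coriolis parameter at 78°N:
f = 2Ω sin φ = 2 × 7.29×10⁻⁵ × sin 78° = 1.43×10⁻⁴ s⁻¹
Pressure gradient: |∂P/∂n| = 600 Pa / 427000 m = 1.41×10⁻³ Pa/m
Geostrophic speed: V_g = |∂P/∂n|/(fρ) = 1.41×10⁻³/(1.43×10⁻⁴ × 1.12) = 8.80 m/s
Around a high, pressure-gradient force acts outward with centrifugal, so Coriolis balances both:
fV = (1/ρ)|∂P/∂n| + V²/R  →  V² − fR·V + fR·V_g = 0
With fR = 1.43×10⁻⁴ × 1499×10³ m = 214 m/s:
V = [fR − √((fR)² − 4 fR V_g)]/2 = [214 − √(214² − 4×214×8.8)]/2 = 9.19 m/s
Supergeostrophic (V > V_g = 8.8 m/s), as expected around a high.
Converting: 9.19 m/s × 1.944 = 17.9 knots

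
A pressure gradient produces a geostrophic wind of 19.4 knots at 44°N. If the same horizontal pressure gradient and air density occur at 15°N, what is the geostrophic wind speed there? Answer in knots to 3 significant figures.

With the same pressure gradient and density, V_g ∝ 1/f ∝ 1/sin φ.
V₂ = V₁ · sin φ₁ / sin φ₂ = 19.4 × sin 44° / sin 15°
V₂ = 19.4 × 0.6947/0.2588 = 52.1 knots

52.1 knots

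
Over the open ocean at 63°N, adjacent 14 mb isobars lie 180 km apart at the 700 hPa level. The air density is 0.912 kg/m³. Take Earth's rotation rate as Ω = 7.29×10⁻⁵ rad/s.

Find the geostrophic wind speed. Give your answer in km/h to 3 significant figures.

Coriolis parameter at 63°N:
f = 2Ω sin φ = 2 × 7.29×10⁻⁵ × sin 63° = 1.30×10⁻⁴ s⁻¹
Pressure gradient: |∂P/∂n| = 1400 Pa / 180000 m = 7.78×10⁻³ Pa/m
Geostrophic balance (pressure-gradient force = Coriolis force):
V_g = (1/(fρ)) |∂P/∂n| = 7.78×10⁻³ / (1.30×10⁻⁴ × 0.912) = 65.6 m/s
Converting: 65.6 m/s × 3.6 = 236 km/h

236 km/h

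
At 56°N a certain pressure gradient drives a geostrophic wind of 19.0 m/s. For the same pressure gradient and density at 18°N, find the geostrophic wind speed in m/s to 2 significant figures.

With the same pressure gradient and density, V_g ∝ 1/f ∝ 1/sin φ.
V₂ = V₁ · sin φ₁ / sin φ₂ = 19.0 × sin 56° / sin 18°
V₂ = 19.0 × 0.8290/0.3090 = 51 m/s

51 m/s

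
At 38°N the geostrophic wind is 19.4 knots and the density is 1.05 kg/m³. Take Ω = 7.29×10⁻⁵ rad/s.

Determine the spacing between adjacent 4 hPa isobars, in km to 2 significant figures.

430 km

Coriolis parameter at 38°N:
f = 2Ω sin φ = 2 × 7.29×10⁻⁵ × sin 38° = 8.98×10⁻⁵ s⁻¹
Wind speed in SI: 19.4 knots = 9.98 m/s
Geostrophic balance rearranged: |∂P/∂n| = f ρ V_g
|∂P/∂n| = 8.98×10⁻⁵ × 1.05 × 9.98 = 9.41×10⁻⁴ Pa/m
Isobar spacing: Δn = ΔP/|∂P/∂n| = 400 Pa / 9.41×10⁻⁴ Pa/m = 425237 m ≈ 430 km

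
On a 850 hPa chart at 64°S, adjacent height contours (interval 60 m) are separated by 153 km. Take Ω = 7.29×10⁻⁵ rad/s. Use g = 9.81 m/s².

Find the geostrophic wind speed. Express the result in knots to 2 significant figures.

Coriolis parameter at 64°S:
f = 2Ω sin φ = 2 × 7.29×10⁻⁵ × sin 64° = 1.31×10⁻⁴ s⁻¹
Height gradient: |∂Z/∂n| = 60 m / 153000 m = 3.92×10⁻⁴
On a pressure surface, geostrophic balance gives V_g = (g/f)|∂Z/∂n|:
V_g = 9.81 × 3.92×10⁻⁴ / 1.31×10⁻⁴ = 29.4 m/s
Converting: 29.4 m/s × 1.944 = 57 knots

57 knots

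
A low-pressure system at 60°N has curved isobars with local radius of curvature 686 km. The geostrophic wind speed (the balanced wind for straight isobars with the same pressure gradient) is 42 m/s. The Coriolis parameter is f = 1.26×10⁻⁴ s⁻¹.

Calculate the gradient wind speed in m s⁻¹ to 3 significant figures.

30.9 m s⁻¹

Around a low, centrifugal force acts outward with Coriolis, so pressure-gradient force balances both:
(1/ρ)|∂P/∂n| = fV + V²/R  →  V² + fR·V − fR·V_g = 0
With fR = 1.26×10⁻⁴ × 686×10³ m = 86.4 m/s:
V = [−fR + √((fR)² + 4 fR V_g)]/2 = [−86.4 + √(86.4² + 4×86.4×42)]/2 = 30.9 m/s
Subgeostrophic (V < V_g = 42 m/s), as expected around a low.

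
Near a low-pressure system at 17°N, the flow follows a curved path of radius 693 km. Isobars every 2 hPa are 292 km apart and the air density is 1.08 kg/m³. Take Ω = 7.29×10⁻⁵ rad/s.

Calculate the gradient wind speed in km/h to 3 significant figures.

Coriolis parameter at 17°N:
f = 2Ω sin φ = 2 × 7.29×10⁻⁵ × sin 17° = 4.26×10⁻⁵ s⁻¹
Pressure gradient: |∂P/∂n| = 200 Pa / 292000 m = 6.85×10⁻⁴ Pa/m
Geostrophic speed: V_g = |∂P/∂n|/(fρ) = 6.85×10⁻⁴/(4.26×10⁻⁵ × 1.08) = 14.9 m/s
Around a low, centrifugal force acts outward with Coriolis, so pressure-gradient force balances both:
(1/ρ)|∂P/∂n| = fV + V²/R  →  V² + fR·V − fR·V_g = 0
With fR = 4.26×10⁻⁵ × 693×10³ m = 29.5 m/s:
V = [−fR + √((fR)² + 4 fR V_g)]/2 = [−29.5 + √(29.5² + 4×29.5×14.9)]/2 = 10.9 m/s
Subgeostrophic (V < V_g = 14.9 m/s), as expected around a low.
Converting: 10.9 m/s × 3.6 = 39.1 km/h

39.1 km/h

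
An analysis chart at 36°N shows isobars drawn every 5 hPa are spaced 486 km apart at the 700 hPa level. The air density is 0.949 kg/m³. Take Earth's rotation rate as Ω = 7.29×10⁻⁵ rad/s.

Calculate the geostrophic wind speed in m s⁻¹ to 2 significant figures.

Coriolis parameter at 36°N:
f = 2Ω sin φ = 2 × 7.29×10⁻⁵ × sin 36° = 8.57×10⁻⁵ s⁻¹
Pressure gradient: |∂P/∂n| = 500 Pa / 486000 m = 1.03×10⁻³ Pa/m
Geostrophic balance (pressure-gradient force = Coriolis force):
V_g = (1/(fρ)) |∂P/∂n| = 1.03×10⁻³ / (8.57×10⁻⁵ × 0.949) = 12.7 m/s

13 m s⁻¹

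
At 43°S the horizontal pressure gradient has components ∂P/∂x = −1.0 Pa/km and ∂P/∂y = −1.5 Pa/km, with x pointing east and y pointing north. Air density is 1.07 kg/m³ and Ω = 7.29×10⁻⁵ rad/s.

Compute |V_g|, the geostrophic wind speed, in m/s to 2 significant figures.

Coriolis parameter at 43°S:
f = 2Ω sin φ = 2 × 7.29×10⁻⁵ × sin 43° = 9.94×10⁻⁵ s⁻¹
In the Southern Hemisphere f is negative: f = −9.94×10⁻⁵ s⁻¹.
Component geostrophic relations (x east, y north):
u_g = −(1/(fρ)) ∂P/∂y,  v_g = (1/(fρ)) ∂P/∂x
u_g = −(−1.5×10⁻³)/(−9.94×10⁻⁵ × 1.07) = −14.1 m/s;  v_g = (−1.0×10⁻³)/(−9.94×10⁻⁵ × 1.07) = 9.40 m/s
|V_g| = √(u_g² + v_g²) = 16.9 m/s

17 m/s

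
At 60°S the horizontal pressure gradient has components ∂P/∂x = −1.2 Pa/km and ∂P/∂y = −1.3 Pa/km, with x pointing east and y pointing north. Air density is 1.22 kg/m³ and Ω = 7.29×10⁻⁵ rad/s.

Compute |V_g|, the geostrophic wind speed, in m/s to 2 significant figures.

11 m/s

Coriolis parameter at 60°S:
f = 2Ω sin φ = 2 × 7.29×10⁻⁵ × sin 60° = 1.26×10⁻⁴ s⁻¹
In the Southern Hemisphere f is negative: f = −1.26×10⁻⁴ s⁻¹.
Component geostrophic relations (x east, y north):
u_g = −(1/(fρ)) ∂P/∂y,  v_g = (1/(fρ)) ∂P/∂x
u_g = −(−1.3×10⁻³)/(−1.26×10⁻⁴ × 1.22) = −8.44 m/s;  v_g = (−1.2×10⁻³)/(−1.26×10⁻⁴ × 1.22) = 7.79 m/s
|V_g| = √(u_g² + v_g²) = 11.5 m/s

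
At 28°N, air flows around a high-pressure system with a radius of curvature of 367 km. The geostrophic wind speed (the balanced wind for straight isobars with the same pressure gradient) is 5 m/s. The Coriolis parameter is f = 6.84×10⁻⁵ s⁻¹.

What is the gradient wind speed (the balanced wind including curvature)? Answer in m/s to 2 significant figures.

6.9 m/s

Around a high, pressure-gradient force acts outward with centrifugal, so Coriolis balances both:
fV = (1/ρ)|∂P/∂n| + V²/R  →  V² − fR·V + fR·V_g = 0
With fR = 6.84×10⁻⁵ × 367×10³ m = 25.1 m/s:
V = [fR − √((fR)² − 4 fR V_g)]/2 = [25.1 − √(25.1² − 4×25.1×5)]/2 = 6.89 m/s
Supergeostrophic (V > V_g = 5 m/s), as expected around a high.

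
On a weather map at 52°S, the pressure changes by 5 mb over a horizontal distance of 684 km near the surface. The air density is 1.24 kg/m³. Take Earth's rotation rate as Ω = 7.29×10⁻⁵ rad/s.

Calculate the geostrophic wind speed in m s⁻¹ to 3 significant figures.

Coriolis parameter at 52°S:
f = 2Ω sin φ = 2 × 7.29×10⁻⁵ × sin 52° = 1.15×10⁻⁴ s⁻¹
Pressure gradient: |∂P/∂n| = 500 Pa / 684000 m = 7.31×10⁻⁴ Pa/m
Geostrophic balance (pressure-gradient force = Coriolis force):
V_g = (1/(fρ)) |∂P/∂n| = 7.31×10⁻⁴ / (1.15×10⁻⁴ × 1.24) = 5.13 m/s

5.13 m s⁻¹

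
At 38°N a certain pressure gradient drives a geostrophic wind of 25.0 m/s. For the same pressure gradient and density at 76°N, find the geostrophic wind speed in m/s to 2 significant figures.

16 m/s

With the same pressure gradient and density, V_g ∝ 1/f ∝ 1/sin φ.
V₂ = V₁ · sin φ₁ / sin φ₂ = 25.0 × sin 38° / sin 76°
V₂ = 25.0 × 0.6157/0.9703 = 16 m/s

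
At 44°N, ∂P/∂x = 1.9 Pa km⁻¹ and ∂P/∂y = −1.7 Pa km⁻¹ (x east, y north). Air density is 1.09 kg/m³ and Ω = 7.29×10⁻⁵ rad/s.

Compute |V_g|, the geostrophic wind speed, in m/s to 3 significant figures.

Coriolis parameter at 44°N:
f = 2Ω sin φ = 2 × 7.29×10⁻⁵ × sin 44° = 1.01×10⁻⁴ s⁻¹
Component geostrophic relations (x east, y north):
u_g = −(1/(fρ)) ∂P/∂y,  v_g = (1/(fρ)) ∂P/∂x
u_g = −(−1.7×10⁻³)/(1.01×10⁻⁴ × 1.09) = 15.4 m/s;  v_g = (1.9×10⁻³)/(1.01×10⁻⁴ × 1.09) = 17.2 m/s
|V_g| = √(u_g² + v_g²) = 23.1 m/s

23.1 m/s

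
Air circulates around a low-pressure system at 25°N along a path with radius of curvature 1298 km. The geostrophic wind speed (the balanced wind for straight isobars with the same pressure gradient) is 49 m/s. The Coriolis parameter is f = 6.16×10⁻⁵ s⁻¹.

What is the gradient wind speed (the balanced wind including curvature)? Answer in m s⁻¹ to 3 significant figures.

Around a low, centrifugal force acts outward with Coriolis, so pressure-gradient force balances both:
(1/ρ)|∂P/∂n| = fV + V²/R  →  V² + fR·V − fR·V_g = 0
With fR = 6.16×10⁻⁵ × 1298×10³ m = 80.0 m/s:
V = [−fR + √((fR)² + 4 fR V_g)]/2 = [−80.0 + √(80.0² + 4×80.0×49)]/2 = 34.3 m/s
Subgeostrophic (V < V_g = 49 m/s), as expected around a low.

34.3 m s⁻¹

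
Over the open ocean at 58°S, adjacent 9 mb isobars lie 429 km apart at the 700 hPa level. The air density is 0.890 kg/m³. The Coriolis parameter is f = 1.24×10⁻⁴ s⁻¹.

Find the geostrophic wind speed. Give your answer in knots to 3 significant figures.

Pressure gradient: |∂P/∂n| = 900 Pa / 429000 m = 2.10×10⁻³ Pa/m
Geostrophic balance (pressure-gradient force = Coriolis force):
V_g = (1/(fρ)) |∂P/∂n| = 2.10×10⁻³ / (1.24×10⁻⁴ × 0.890) = 19.0 m/s
Converting: 19.0 m/s × 1.944 = 37.0 knots

37.0 knots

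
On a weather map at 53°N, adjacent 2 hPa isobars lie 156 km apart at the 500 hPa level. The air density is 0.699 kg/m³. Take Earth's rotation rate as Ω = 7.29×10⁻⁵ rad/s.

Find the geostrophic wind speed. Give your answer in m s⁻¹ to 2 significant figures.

16 m s⁻¹

Coriolis parameter at 53°N:
f = 2Ω sin φ = 2 × 7.29×10⁻⁵ × sin 53° = 1.16×10⁻⁴ s⁻¹
Pressure gradient: |∂P/∂n| = 200 Pa / 156000 m = 1.28×10⁻³ Pa/m
Geostrophic balance (pressure-gradient force = Coriolis force):
V_g = (1/(fρ)) |∂P/∂n| = 1.28×10⁻³ / (1.16×10⁻⁴ × 0.699) = 15.8 m/s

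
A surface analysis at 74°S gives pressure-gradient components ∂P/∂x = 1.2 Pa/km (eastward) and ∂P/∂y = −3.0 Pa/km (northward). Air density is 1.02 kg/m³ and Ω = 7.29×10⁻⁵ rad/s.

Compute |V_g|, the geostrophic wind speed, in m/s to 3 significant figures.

Coriolis parameter at 74°S:
f = 2Ω sin φ = 2 × 7.29×10⁻⁵ × sin 74° = 1.40×10⁻⁴ s⁻¹
In the Southern Hemisphere f is negative: f = −1.40×10⁻⁴ s⁻¹.
Component geostrophic relations (x east, y north):
u_g = −(1/(fρ)) ∂P/∂y,  v_g = (1/(fρ)) ∂P/∂x
u_g = −(−3.0×10⁻³)/(−1.40×10⁻⁴ × 1.02) = −21.0 m/s;  v_g = (1.2×10⁻³)/(−1.40×10⁻⁴ × 1.02) = −8.39 m/s
|V_g| = √(u_g² + v_g²) = 22.6 m/s

22.6 m/s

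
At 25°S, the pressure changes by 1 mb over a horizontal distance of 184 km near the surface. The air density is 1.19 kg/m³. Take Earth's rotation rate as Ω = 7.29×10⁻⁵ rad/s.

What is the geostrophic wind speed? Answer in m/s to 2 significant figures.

7.4 m/s

Coriolis parameter at 25°S:
f = 2Ω sin φ = 2 × 7.29×10⁻⁵ × sin 25° = 6.16×10⁻⁵ s⁻¹
Pressure gradient: |∂P/∂n| = 100 Pa / 184000 m = 5.43×10⁻⁴ Pa/m
Geostrophic balance (pressure-gradient force = Coriolis force):
V_g = (1/(fρ)) |∂P/∂n| = 5.43×10⁻⁴ / (6.16×10⁻⁵ × 1.19) = 7.41 m/s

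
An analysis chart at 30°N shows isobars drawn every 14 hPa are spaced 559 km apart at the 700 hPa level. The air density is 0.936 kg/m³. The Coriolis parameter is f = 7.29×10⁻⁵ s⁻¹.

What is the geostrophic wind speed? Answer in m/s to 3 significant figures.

36.7 m/s

Pressure gradient: |∂P/∂n| = 1400 Pa / 559000 m = 2.50×10⁻³ Pa/m
Geostrophic balance (pressure-gradient force = Coriolis force):
V_g = (1/(fρ)) |∂P/∂n| = 2.50×10⁻³ / (7.29×10⁻⁵ × 0.936) = 36.7 m/s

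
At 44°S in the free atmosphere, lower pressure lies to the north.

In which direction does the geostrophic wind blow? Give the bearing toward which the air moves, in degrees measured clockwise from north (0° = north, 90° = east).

The pressure-gradient force points toward the north (bearing 000°).
Geostrophic balance: in the Southern Hemisphere the Coriolis force deflects motion to the left, so the geostrophic wind blows 90° to the left of the pressure-gradient force (low pressure on the right).
Rotating 000° by 90° counterclockwise gives 270° — the wind blows toward the west.

270°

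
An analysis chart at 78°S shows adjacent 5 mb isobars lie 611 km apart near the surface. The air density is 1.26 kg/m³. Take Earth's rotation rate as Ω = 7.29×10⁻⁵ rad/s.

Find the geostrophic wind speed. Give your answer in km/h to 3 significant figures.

16.4 km/h

Coriolis parameter at 78°S:
f = 2Ω sin φ = 2 × 7.29×10⁻⁵ × sin 78° = 1.43×10⁻⁴ s⁻¹
Pressure gradient: |∂P/∂n| = 500 Pa / 611000 m = 8.18×10⁻⁴ Pa/m
Geostrophic balance (pressure-gradient force = Coriolis force):
V_g = (1/(fρ)) |∂P/∂n| = 8.18×10⁻⁴ / (1.43×10⁻⁴ × 1.26) = 4.55 m/s
Converting: 4.55 m/s × 3.6 = 16.4 km/h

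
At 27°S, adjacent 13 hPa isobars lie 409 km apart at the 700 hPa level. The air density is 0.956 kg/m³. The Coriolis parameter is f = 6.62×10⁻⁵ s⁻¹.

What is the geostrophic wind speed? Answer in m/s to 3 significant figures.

50.2 m/s

Pressure gradient: |∂P/∂n| = 1300 Pa / 409000 m = 3.18×10⁻³ Pa/m
Geostrophic balance (pressure-gradient force = Coriolis force):
V_g = (1/(fρ)) |∂P/∂n| = 3.18×10⁻³ / (6.62×10⁻⁵ × 0.956) = 50.2 m/s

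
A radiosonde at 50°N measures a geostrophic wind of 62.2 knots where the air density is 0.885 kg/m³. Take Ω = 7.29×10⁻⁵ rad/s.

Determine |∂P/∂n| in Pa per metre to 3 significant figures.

Coriolis parameter at 50°N:
f = 2Ω sin φ = 2 × 7.29×10⁻⁵ × sin 50° = 1.12×10⁻⁴ s⁻¹
Wind speed in SI: 62.2 knots = 32.0 m/s
Geostrophic balance rearranged: |∂P/∂n| = f ρ V_g
|∂P/∂n| = 1.12×10⁻⁴ × 0.885 × 32.0 = 3.16×10⁻³ Pa/m

3.16×10⁻³ Pa/m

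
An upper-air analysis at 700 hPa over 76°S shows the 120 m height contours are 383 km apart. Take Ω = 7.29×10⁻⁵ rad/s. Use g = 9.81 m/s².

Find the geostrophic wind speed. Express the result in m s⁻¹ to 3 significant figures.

21.7 m s⁻¹

Coriolis parameter at 76°S:
f = 2Ω sin φ = 2 × 7.29×10⁻⁵ × sin 76° = 1.41×10⁻⁴ s⁻¹
Height gradient: |∂Z/∂n| = 120 m / 383000 m = 3.13×10⁻⁴
On a pressure surface, geostrophic balance gives V_g = (g/f)|∂Z/∂n|:
V_g = 9.81 × 3.13×10⁻⁴ / 1.41×10⁻⁴ = 21.7 m/s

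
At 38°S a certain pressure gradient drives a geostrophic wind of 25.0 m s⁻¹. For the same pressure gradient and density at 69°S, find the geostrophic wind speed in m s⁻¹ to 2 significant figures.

16 m s⁻¹

With the same pressure gradient and density, V_g ∝ 1/f ∝ 1/sin φ.
V₂ = V₁ · sin φ₁ / sin φ₂ = 25.0 × sin 38° / sin 69°
V₂ = 25.0 × 0.6157/0.9336 = 16 m s⁻¹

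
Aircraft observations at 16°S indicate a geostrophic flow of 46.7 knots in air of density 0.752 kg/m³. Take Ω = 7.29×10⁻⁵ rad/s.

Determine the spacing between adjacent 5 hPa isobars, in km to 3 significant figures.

Coriolis parameter at 16°S:
f = 2Ω sin φ = 2 × 7.29×10⁻⁵ × sin 16° = 4.02×10⁻⁵ s⁻¹
Wind speed in SI: 46.7 knots = 24.0 m/s
Geostrophic balance rearranged: |∂P/∂n| = f ρ V_g
|∂P/∂n| = 4.02×10⁻⁵ × 0.752 × 24.0 = 7.26×10⁻⁴ Pa/m
Isobar spacing: Δn = ΔP/|∂P/∂n| = 500 Pa / 7.26×10⁻⁴ Pa/m = 688655 m ≈ 689 km

689 km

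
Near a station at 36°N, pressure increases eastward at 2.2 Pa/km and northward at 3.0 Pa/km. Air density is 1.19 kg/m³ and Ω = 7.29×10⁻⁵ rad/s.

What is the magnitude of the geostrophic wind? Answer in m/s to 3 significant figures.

36.5 m/s

Coriolis parameter at 36°N:
f = 2Ω sin φ = 2 × 7.29×10⁻⁵ × sin 36° = 8.57×10⁻⁵ s⁻¹
Component geostrophic relations (x east, y north):
u_g = −(1/(fρ)) ∂P/∂y,  v_g = (1/(fρ)) ∂P/∂x
u_g = −(3.0×10⁻³)/(8.57×10⁻⁵ × 1.19) = −29.4 m/s;  v_g = (2.2×10⁻³)/(8.57×10⁻⁵ × 1.19) = 21.6 m/s
|V_g| = √(u_g² + v_g²) = 36.5 m/s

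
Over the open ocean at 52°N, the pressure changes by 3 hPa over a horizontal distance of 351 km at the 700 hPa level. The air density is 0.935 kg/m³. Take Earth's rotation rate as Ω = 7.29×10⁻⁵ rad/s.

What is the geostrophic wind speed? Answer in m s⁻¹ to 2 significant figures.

8.0 m s⁻¹

Coriolis parameter at 52°N:
f = 2Ω sin φ = 2 × 7.29×10⁻⁵ × sin 52° = 1.15×10⁻⁴ s⁻¹
Pressure gradient: |∂P/∂n| = 300 Pa / 351000 m = 8.55×10⁻⁴ Pa/m
Geostrophic balance (pressure-gradient force = Coriolis force):
V_g = (1/(fρ)) |∂P/∂n| = 8.55×10⁻⁴ / (1.15×10⁻⁴ × 0.935) = 7.96 m/s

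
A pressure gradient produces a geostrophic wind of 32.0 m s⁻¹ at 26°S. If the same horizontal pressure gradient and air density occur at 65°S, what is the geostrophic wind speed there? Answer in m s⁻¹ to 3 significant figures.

With the same pressure gradient and density, V_g ∝ 1/f ∝ 1/sin φ.
V₂ = V₁ · sin φ₁ / sin φ₂ = 32.0 × sin 26° / sin 65°
V₂ = 32.0 × 0.4384/0.9063 = 15.5 m s⁻¹

15.5 m s⁻¹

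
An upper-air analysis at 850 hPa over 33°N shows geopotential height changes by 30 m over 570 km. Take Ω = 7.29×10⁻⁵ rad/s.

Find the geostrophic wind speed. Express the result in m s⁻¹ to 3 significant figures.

Coriolis parameter at 33°N:
f = 2Ω sin φ = 2 × 7.29×10⁻⁵ × sin 33° = 7.94×10⁻⁵ s⁻¹
Height gradient: |∂Z/∂n| = 30 m / 570000 m = 5.26×10⁻⁵
On a pressure surface, geostrophic balance gives V_g = (g/f)|∂Z/∂n|:
V_g = 9.81 × 5.26×10⁻⁵ / 7.94×10⁻⁵ = 6.50 m/s

6.50 m s⁻¹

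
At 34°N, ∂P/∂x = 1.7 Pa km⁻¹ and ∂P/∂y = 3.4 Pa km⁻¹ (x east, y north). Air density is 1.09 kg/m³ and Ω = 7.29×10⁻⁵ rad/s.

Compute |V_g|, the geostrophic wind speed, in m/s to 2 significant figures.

Coriolis parameter at 34°N:
f = 2Ω sin φ = 2 × 7.29×10⁻⁵ × sin 34° = 8.15×10⁻⁵ s⁻¹
Component geostrophic relations (x east, y north):
u_g = −(1/(fρ)) ∂P/∂y,  v_g = (1/(fρ)) ∂P/∂x
u_g = −(3.4×10⁻³)/(8.15×10⁻⁵ × 1.09) = −38.3 m/s;  v_g = (1.7×10⁻³)/(8.15×10⁻⁵ × 1.09) = 19.1 m/s
|V_g| = √(u_g² + v_g²) = 42.8 m/s

43 m/s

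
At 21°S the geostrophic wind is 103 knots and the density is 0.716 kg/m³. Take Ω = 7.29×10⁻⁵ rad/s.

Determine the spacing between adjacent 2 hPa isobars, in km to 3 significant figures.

101 km

Coriolis parameter at 21°S:
f = 2Ω sin φ = 2 × 7.29×10⁻⁵ × sin 21° = 5.23×10⁻⁵ s⁻¹
Wind speed in SI: 103 knots = 53.0 m/s
Geostrophic balance rearranged: |∂P/∂n| = f ρ V_g
|∂P/∂n| = 5.23×10⁻⁵ × 0.716 × 53.0 = 1.98×10⁻³ Pa/m
Isobar spacing: Δn = ΔP/|∂P/∂n| = 200 Pa / 1.98×10⁻³ Pa/m = 100892 m ≈ 101 km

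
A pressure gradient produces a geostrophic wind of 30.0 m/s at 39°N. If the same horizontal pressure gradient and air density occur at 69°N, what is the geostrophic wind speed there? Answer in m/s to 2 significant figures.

20 m/s

With the same pressure gradient and density, V_g ∝ 1/f ∝ 1/sin φ.
V₂ = V₁ · sin φ₁ / sin φ₂ = 30.0 × sin 39° / sin 69°
V₂ = 30.0 × 0.6293/0.9336 = 20 m/s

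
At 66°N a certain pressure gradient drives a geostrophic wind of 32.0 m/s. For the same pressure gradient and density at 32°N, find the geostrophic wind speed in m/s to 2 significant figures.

55 m/s

With the same pressure gradient and density, V_g ∝ 1/f ∝ 1/sin φ.
V₂ = V₁ · sin φ₁ / sin φ₂ = 32.0 × sin 66° / sin 32°
V₂ = 32.0 × 0.9135/0.5299 = 55 m/s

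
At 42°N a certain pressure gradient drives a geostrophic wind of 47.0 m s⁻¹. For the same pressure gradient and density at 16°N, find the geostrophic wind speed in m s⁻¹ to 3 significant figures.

114 m s⁻¹

With the same pressure gradient and density, V_g ∝ 1/f ∝ 1/sin φ.
V₂ = V₁ · sin φ₁ / sin φ₂ = 47.0 × sin 42° / sin 16°
V₂ = 47.0 × 0.6691/0.2756 = 114 m s⁻¹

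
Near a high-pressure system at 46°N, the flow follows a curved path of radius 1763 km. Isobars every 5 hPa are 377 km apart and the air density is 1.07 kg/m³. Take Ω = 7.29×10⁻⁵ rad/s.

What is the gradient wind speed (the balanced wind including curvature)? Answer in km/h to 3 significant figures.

Coriolis parameter at 46°N:
f = 2Ω sin φ = 2 × 7.29×10⁻⁵ × sin 46° = 1.05×10⁻⁴ s⁻¹
Pressure gradient: |∂P/∂n| = 500 Pa / 377000 m = 1.33×10⁻³ Pa/m
Geostrophic speed: V_g = |∂P/∂n|/(fρ) = 1.33×10⁻³/(1.05×10⁻⁴ × 1.07) = 11.8 m/s
Around a high, pressure-gradient force acts outward with centrifugal, so Coriolis balances both:
fV = (1/ρ)|∂P/∂n| + V²/R  →  V² − fR·V + fR·V_g = 0
With fR = 1.05×10⁻⁴ × 1763×10³ m = 185 m/s:
V = [fR − √((fR)² − 4 fR V_g)]/2 = [185 − √(185² − 4×185×11.8)]/2 = 12.7 m/s
Supergeostrophic (V > V_g = 11.8 m/s), as expected around a high.
Converting: 12.7 m/s × 3.6 = 45.7 km/h

45.7 km/h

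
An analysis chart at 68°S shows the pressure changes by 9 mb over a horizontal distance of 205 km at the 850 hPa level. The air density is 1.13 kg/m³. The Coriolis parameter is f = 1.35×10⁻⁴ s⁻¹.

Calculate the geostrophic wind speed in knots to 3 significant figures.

Pressure gradient: |∂P/∂n| = 900 Pa / 205000 m = 4.39×10⁻³ Pa/m
Geostrophic balance (pressure-gradient force = Coriolis force):
V_g = (1/(fρ)) |∂P/∂n| = 4.39×10⁻³ / (1.35×10⁻⁴ × 1.13) = 28.8 m/s
Converting: 28.8 m/s × 1.944 = 55.9 knots

55.9 knots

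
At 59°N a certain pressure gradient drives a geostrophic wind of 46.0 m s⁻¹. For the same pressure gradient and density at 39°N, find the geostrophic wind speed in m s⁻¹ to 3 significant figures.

62.7 m s⁻¹

With the same pressure gradient and density, V_g ∝ 1/f ∝ 1/sin φ.
V₂ = V₁ · sin φ₁ / sin φ₂ = 46.0 × sin 59° / sin 39°
V₂ = 46.0 × 0.8572/0.6293 = 62.7 m s⁻¹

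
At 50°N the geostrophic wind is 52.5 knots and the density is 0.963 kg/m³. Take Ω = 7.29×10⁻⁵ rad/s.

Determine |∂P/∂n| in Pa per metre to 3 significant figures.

Coriolis parameter at 50°N:
f = 2Ω sin φ = 2 × 7.29×10⁻⁵ × sin 50° = 1.12×10⁻⁴ s⁻¹
Wind speed in SI: 52.5 knots = 27.0 m/s
Geostrophic balance rearranged: |∂P/∂n| = f ρ V_g
|∂P/∂n| = 1.12×10⁻⁴ × 0.963 × 27.0 = 2.90×10⁻³ Pa/m

2.90×10⁻³ Pa/m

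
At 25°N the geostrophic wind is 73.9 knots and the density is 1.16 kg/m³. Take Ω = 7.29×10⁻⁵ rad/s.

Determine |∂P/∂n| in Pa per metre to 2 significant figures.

2.7×10⁻³ Pa/m

Coriolis parameter at 25°N:
f = 2Ω sin φ = 2 × 7.29×10⁻⁵ × sin 25° = 6.16×10⁻⁵ s⁻¹
Wind speed in SI: 73.9 knots = 38.0 m/s
Geostrophic balance rearranged: |∂P/∂n| = f ρ V_g
|∂P/∂n| = 6.16×10⁻⁵ × 1.16 × 38.0 = 2.72×10⁻³ Pa/m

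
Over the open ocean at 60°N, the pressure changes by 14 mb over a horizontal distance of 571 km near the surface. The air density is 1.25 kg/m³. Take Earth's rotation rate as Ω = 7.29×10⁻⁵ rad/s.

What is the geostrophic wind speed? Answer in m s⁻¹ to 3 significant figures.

15.5 m s⁻¹

Coriolis parameter at 60°N:
f = 2Ω sin φ = 2 × 7.29×10⁻⁵ × sin 60° = 1.26×10⁻⁴ s⁻¹
Pressure gradient: |∂P/∂n| = 1400 Pa / 571000 m = 2.45×10⁻³ Pa/m
Geostrophic balance (pressure-gradient force = Coriolis force):
V_g = (1/(fρ)) |∂P/∂n| = 2.45×10⁻³ / (1.26×10⁻⁴ × 1.25) = 15.5 m/s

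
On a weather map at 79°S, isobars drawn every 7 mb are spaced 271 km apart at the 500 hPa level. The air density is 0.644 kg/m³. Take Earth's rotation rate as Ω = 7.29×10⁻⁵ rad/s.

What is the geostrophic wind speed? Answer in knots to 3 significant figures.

Coriolis parameter at 79°S:
f = 2Ω sin φ = 2 × 7.29×10⁻⁵ × sin 79° = 1.43×10⁻⁴ s⁻¹
Pressure gradient: |∂P/∂n| = 700 Pa / 271000 m = 2.58×10⁻³ Pa/m
Geostrophic balance (pressure-gradient force = Coriolis force):
V_g = (1/(fρ)) |∂P/∂n| = 2.58×10⁻³ / (1.43×10⁻⁴ × 0.644) = 28.0 m/s
Converting: 28.0 m/s × 1.944 = 54.5 knots

54.5 knots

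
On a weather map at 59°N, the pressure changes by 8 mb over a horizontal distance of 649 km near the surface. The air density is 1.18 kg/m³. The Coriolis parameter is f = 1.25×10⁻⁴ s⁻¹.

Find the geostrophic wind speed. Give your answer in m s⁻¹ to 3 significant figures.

Pressure gradient: |∂P/∂n| = 800 Pa / 649000 m = 1.23×10⁻³ Pa/m
Geostrophic balance (pressure-gradient force = Coriolis force):
V_g = (1/(fρ)) |∂P/∂n| = 1.23×10⁻³ / (1.25×10⁻⁴ × 1.18) = 8.36 m/s

8.36 m s⁻¹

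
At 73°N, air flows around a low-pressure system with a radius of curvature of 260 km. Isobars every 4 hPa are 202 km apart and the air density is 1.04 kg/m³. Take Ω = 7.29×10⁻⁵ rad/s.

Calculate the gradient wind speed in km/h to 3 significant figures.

Coriolis parameter at 73°N:
f = 2Ω sin φ = 2 × 7.29×10⁻⁵ × sin 73° = 1.39×10⁻⁴ s⁻¹
Pressure gradient: |∂P/∂n| = 400 Pa / 202000 m = 1.98×10⁻³ Pa/m
Geostrophic speed: V_g = |∂P/∂n|/(fρ) = 1.98×10⁻³/(1.39×10⁻⁴ × 1.04) = 13.7 m/s
Around a low, centrifugal force acts outward with Coriolis, so pressure-gradient force balances both:
(1/ρ)|∂P/∂n| = fV + V²/R  →  V² + fR·V − fR·V_g = 0
With fR = 1.39×10⁻⁴ × 260×10³ m = 36.3 m/s:
V = [−fR + √((fR)² + 4 fR V_g)]/2 = [−36.3 + √(36.3² + 4×36.3×13.7)]/2 = 10.6 m/s
Subgeostrophic (V < V_g = 13.7 m/s), as expected around a low.
Converting: 10.6 m/s × 3.6 = 38.1 km/h

38.1 km/h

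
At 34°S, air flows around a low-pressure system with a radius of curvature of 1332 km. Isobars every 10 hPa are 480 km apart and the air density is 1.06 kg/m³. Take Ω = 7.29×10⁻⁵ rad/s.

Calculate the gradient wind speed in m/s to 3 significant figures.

Coriolis parameter at 34°S:
f = 2Ω sin φ = 2 × 7.29×10⁻⁵ × sin 34° = 8.15×10⁻⁵ s⁻¹
Pressure gradient: |∂P/∂n| = 1000 Pa / 480000 m = 2.08×10⁻³ Pa/m
Geostrophic speed: V_g = |∂P/∂n|/(fρ) = 2.08×10⁻³/(8.15×10⁻⁵ × 1.06) = 24.1 m/s
Around a low, centrifugal force acts outward with Coriolis, so pressure-gradient force balances both:
(1/ρ)|∂P/∂n| = fV + V²/R  →  V² + fR·V − fR·V_g = 0
With fR = 8.15×10⁻⁵ × 1332×10³ m = 109 m/s:
V = [−fR + √((fR)² + 4 fR V_g)]/2 = [−109 + √(109² + 4×109×24.1)]/2 = 20.3 m/s
Subgeostrophic (V < V_g = 24.1 m/s), as expected around a low.

20.3 m/s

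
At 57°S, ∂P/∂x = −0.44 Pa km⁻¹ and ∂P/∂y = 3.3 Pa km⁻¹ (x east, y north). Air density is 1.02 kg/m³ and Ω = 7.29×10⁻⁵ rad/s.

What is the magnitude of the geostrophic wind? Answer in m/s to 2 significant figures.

Coriolis parameter at 57°S:
f = 2Ω sin φ = 2 × 7.29×10⁻⁵ × sin 57° = 1.22×10⁻⁴ s⁻¹
In the Southern Hemisphere f is negative: f = −1.22×10⁻⁴ s⁻¹.
Component geostrophic relations (x east, y north):
u_g = −(1/(fρ)) ∂P/∂y,  v_g = (1/(fρ)) ∂P/∂x
u_g = −(3.3×10⁻³)/(−1.22×10⁻⁴ × 1.02) = 26.5 m/s;  v_g = (−0.44×10⁻³)/(−1.22×10⁻⁴ × 1.02) = 3.53 m/s
|V_g| = √(u_g² + v_g²) = 26.7 m/s

27 m/s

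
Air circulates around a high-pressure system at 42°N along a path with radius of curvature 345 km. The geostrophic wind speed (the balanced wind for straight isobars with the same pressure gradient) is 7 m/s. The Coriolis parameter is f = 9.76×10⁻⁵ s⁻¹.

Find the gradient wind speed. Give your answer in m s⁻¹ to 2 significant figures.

Around a high, pressure-gradient force acts outward with centrifugal, so Coriolis balances both:
fV = (1/ρ)|∂P/∂n| + V²/R  →  V² − fR·V + fR·V_g = 0
With fR = 9.76×10⁻⁵ × 345×10³ m = 33.7 m/s:
V = [fR − √((fR)² − 4 fR V_g)]/2 = [33.7 − √(33.7² − 4×33.7×7)]/2 = 9.93 m/s
Supergeostrophic (V > V_g = 7 m/s), as expected around a high.

9.9 m s⁻¹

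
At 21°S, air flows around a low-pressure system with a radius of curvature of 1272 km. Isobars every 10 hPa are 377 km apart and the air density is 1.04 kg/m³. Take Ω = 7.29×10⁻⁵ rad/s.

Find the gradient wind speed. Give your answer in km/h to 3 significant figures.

Coriolis parameter at 21°S:
f = 2Ω sin φ = 2 × 7.29×10⁻⁵ × sin 21° = 5.23×10⁻⁵ s⁻¹
Pressure gradient: |∂P/∂n| = 1000 Pa / 377000 m = 2.65×10⁻³ Pa/m
Geostrophic speed: V_g = |∂P/∂n|/(fρ) = 2.65×10⁻³/(5.23×10⁻⁵ × 1.04) = 48.8 m/s
Around a low, centrifugal force acts outward with Coriolis, so pressure-gradient force balances both:
(1/ρ)|∂P/∂n| = fV + V²/R  →  V² + fR·V − fR·V_g = 0
With fR = 5.23×10⁻⁵ × 1272×10³ m = 66.5 m/s:
V = [−fR + √((fR)² + 4 fR V_g)]/2 = [−66.5 + √(66.5² + 4×66.5×48.8)]/2 = 32.7 m/s
Subgeostrophic (V < V_g = 48.8 m/s), as expected around a low.
Converting: 32.7 m/s × 3.6 = 118 km/h

118 km/h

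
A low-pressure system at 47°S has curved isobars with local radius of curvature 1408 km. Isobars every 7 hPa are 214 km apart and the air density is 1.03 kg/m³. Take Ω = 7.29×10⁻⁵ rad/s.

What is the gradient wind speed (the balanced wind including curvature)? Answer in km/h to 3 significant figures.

91.7 km/h

Coriolis parameter at 47°S:
f = 2Ω sin φ = 2 × 7.29×10⁻⁵ × sin 47° = 1.07×10⁻⁴ s⁻¹
Pressure gradient: |∂P/∂n| = 700 Pa / 214000 m = 3.27×10⁻³ Pa/m
Geostrophic speed: V_g = |∂P/∂n|/(fρ) = 3.27×10⁻³/(1.07×10⁻⁴ × 1.03) = 29.8 m/s
Around a low, centrifugal force acts outward with Coriolis, so pressure-gradient force balances both:
(1/ρ)|∂P/∂n| = fV + V²/R  →  V² + fR·V − fR·V_g = 0
With fR = 1.07×10⁻⁴ × 1408×10³ m = 150 m/s:
V = [−fR + √((fR)² + 4 fR V_g)]/2 = [−150 + √(150² + 4×150×29.8)]/2 = 25.5 m/s
Subgeostrophic (V < V_g = 29.8 m/s), as expected around a low.
Converting: 25.5 m/s × 3.6 = 91.7 km/h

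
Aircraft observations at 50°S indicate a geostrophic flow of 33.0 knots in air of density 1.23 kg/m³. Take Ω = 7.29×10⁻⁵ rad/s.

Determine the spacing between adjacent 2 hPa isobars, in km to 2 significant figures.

Coriolis parameter at 50°S:
f = 2Ω sin φ = 2 × 7.29×10⁻⁵ × sin 50° = 1.12×10⁻⁴ s⁻¹
Wind speed in SI: 33.0 knots = 17.0 m/s
Geostrophic balance rearranged: |∂P/∂n| = f ρ V_g
|∂P/∂n| = 1.12×10⁻⁴ × 1.23 × 17.0 = 2.33×10⁻³ Pa/m
Isobar spacing: Δn = ΔP/|∂P/∂n| = 200 Pa / 2.33×10⁻³ Pa/m = 85755 m ≈ 86 km

86 km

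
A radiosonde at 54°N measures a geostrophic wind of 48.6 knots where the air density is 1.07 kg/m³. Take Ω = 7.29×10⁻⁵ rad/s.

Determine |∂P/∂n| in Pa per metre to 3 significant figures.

Coriolis parameter at 54°N:
f = 2Ω sin φ = 2 × 7.29×10⁻⁵ × sin 54° = 1.18×10⁻⁴ s⁻¹
Wind speed in SI: 48.6 knots = 25.0 m/s
Geostrophic balance rearranged: |∂P/∂n| = f ρ V_g
|∂P/∂n| = 1.18×10⁻⁴ × 1.07 × 25.0 = 3.16×10⁻³ Pa/m

3.16×10⁻³ Pa/m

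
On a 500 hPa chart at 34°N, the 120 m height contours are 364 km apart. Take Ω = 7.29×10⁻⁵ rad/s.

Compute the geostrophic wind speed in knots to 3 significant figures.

Coriolis parameter at 34°N:
f = 2Ω sin φ = 2 × 7.29×10⁻⁵ × sin 34° = 8.15×10⁻⁵ s⁻¹
Height gradient: |∂Z/∂n| = 120 m / 364000 m = 3.30×10⁻⁴
On a pressure surface, geostrophic balance gives V_g = (g/f)|∂Z/∂n|:
V_g = 9.81 × 3.30×10⁻⁴ / 8.15×10⁻⁵ = 39.7 m/s
Converting: 39.7 m/s × 1.944 = 77.1 knots

77.1 knots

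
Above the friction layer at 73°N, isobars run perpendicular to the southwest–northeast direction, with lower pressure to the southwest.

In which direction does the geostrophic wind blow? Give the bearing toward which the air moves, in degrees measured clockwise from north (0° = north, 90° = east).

The pressure-gradient force points toward the southwest (bearing 225°).
Geostrophic balance: in the Northern Hemisphere the Coriolis force deflects motion to the right, so the geostrophic wind blows 90° to the right of the pressure-gradient force (low pressure on the left).
Rotating 225° by 90° clockwise gives 315° — the wind blows toward the northwest.

315°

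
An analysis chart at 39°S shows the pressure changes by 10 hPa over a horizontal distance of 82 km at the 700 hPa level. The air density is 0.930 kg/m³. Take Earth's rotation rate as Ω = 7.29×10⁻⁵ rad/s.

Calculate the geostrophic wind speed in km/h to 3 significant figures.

Coriolis parameter at 39°S:
f = 2Ω sin φ = 2 × 7.29×10⁻⁵ × sin 39° = 9.18×10⁻⁵ s⁻¹
Pressure gradient: |∂P/∂n| = 1000 Pa / 82000 m = 1.22×10⁻² Pa/m
Geostrophic balance (pressure-gradient force = Coriolis force):
V_g = (1/(fρ)) |∂P/∂n| = 1.22×10⁻² / (9.18×10⁻⁵ × 0.930) = 143 m/s
Converting: 143 m/s × 3.6 = 514 km/h

514 km/h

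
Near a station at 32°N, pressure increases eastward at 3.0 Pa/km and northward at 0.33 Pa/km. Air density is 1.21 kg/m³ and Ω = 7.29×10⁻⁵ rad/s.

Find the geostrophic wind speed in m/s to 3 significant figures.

32.3 m/s

Coriolis parameter at 32°N:
f = 2Ω sin φ = 2 × 7.29×10⁻⁵ × sin 32° = 7.73×10⁻⁵ s⁻¹
Component geostrophic relations (x east, y north):
u_g = −(1/(fρ)) ∂P/∂y,  v_g = (1/(fρ)) ∂P/∂x
u_g = −(0.33×10⁻³)/(7.73×10⁻⁵ × 1.21) = −3.53 m/s;  v_g = (3.0×10⁻³)/(7.73×10⁻⁵ × 1.21) = 32.1 m/s
|V_g| = √(u_g² + v_g²) = 32.3 m/s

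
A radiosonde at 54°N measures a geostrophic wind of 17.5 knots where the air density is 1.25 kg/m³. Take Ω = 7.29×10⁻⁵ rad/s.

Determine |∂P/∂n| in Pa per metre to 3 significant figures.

1.33×10⁻³ Pa/m

Coriolis parameter at 54°N:
f = 2Ω sin φ = 2 × 7.29×10⁻⁵ × sin 54° = 1.18×10⁻⁴ s⁻¹
Wind speed in SI: 17.5 knots = 9.00 m/s
Geostrophic balance rearranged: |∂P/∂n| = f ρ V_g
|∂P/∂n| = 1.18×10⁻⁴ × 1.25 × 9.00 = 1.33×10⁻³ Pa/m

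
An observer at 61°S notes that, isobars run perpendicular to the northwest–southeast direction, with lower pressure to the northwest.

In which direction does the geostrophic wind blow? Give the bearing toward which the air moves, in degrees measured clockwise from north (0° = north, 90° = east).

The pressure-gradient force points toward the northwest (bearing 315°).
Geostrophic balance: in the Southern Hemisphere the Coriolis force deflects motion to the left, so the geostrophic wind blows 90° to the left of the pressure-gradient force (low pressure on the right).
Rotating 315° by 90° counterclockwise gives 225° — the wind blows toward the southwest.

225°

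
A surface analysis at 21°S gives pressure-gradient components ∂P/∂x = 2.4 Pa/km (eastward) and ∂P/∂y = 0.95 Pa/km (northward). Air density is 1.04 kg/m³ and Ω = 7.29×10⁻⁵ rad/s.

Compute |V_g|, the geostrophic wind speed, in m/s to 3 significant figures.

Coriolis parameter at 21°S:
f = 2Ω sin φ = 2 × 7.29×10⁻⁵ × sin 21° = 5.23×10⁻⁵ s⁻¹
In the Southern Hemisphere f is negative: f = −5.23×10⁻⁵ s⁻¹.
Component geostrophic relations (x east, y north):
u_g = −(1/(fρ)) ∂P/∂y,  v_g = (1/(fρ)) ∂P/∂x
u_g = −(0.95×10⁻³)/(−5.23×10⁻⁵ × 1.04) = 17.5 m/s;  v_g = (2.4×10⁻³)/(−5.23×10⁻⁵ × 1.04) = −44.2 m/s
|V_g| = √(u_g² + v_g²) = 47.5 m/s

47.5 m/s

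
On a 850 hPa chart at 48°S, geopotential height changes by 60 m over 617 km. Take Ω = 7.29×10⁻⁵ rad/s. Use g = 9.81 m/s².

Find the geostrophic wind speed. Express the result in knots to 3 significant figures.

17.1 knots

Coriolis parameter at 48°S:
f = 2Ω sin φ = 2 × 7.29×10⁻⁵ × sin 48° = 1.08×10⁻⁴ s⁻¹
Height gradient: |∂Z/∂n| = 60 m / 617000 m = 9.72×10⁻⁵
On a pressure surface, geostrophic balance gives V_g = (g/f)|∂Z/∂n|:
V_g = 9.81 × 9.72×10⁻⁵ / 1.08×10⁻⁴ = 8.80 m/s
Converting: 8.80 m/s × 1.944 = 17.1 knots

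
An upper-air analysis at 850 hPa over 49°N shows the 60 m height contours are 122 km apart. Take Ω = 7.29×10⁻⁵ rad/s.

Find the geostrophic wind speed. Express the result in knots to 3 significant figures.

85.2 knots

Coriolis parameter at 49°N:
f = 2Ω sin φ = 2 × 7.29×10⁻⁵ × sin 49° = 1.10×10⁻⁴ s⁻¹
Height gradient: |∂Z/∂n| = 60 m / 122000 m = 4.92×10⁻⁴
On a pressure surface, geostrophic balance gives V_g = (g/f)|∂Z/∂n|:
V_g = 9.81 × 4.92×10⁻⁴ / 1.10×10⁻⁴ = 43.8 m/s
Converting: 43.8 m/s × 1.944 = 85.2 knots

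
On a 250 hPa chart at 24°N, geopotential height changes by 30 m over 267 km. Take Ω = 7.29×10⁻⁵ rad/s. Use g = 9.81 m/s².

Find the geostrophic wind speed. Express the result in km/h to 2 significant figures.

Coriolis parameter at 24°N:
f = 2Ω sin φ = 2 × 7.29×10⁻⁵ × sin 24° = 5.93×10⁻⁵ s⁻¹
Height gradient: |∂Z/∂n| = 30 m / 267000 m = 1.12×10⁻⁴
On a pressure surface, geostrophic balance gives V_g = (g/f)|∂Z/∂n|:
V_g = 9.81 × 1.12×10⁻⁴ / 5.93×10⁻⁵ = 18.6 m/s
Converting: 18.6 m/s × 3.6 = 67 km/h

67 km/h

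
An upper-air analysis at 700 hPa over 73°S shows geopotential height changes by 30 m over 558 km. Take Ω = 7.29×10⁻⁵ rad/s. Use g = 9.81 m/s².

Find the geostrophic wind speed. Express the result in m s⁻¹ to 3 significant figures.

Coriolis parameter at 73°S:
f = 2Ω sin φ = 2 × 7.29×10⁻⁵ × sin 73° = 1.39×10⁻⁴ s⁻¹
Height gradient: |∂Z/∂n| = 30 m / 558000 m = 5.38×10⁻⁵
On a pressure surface, geostrophic balance gives V_g = (g/f)|∂Z/∂n|:
V_g = 9.81 × 5.38×10⁻⁵ / 1.39×10⁻⁴ = 3.78 m/s

3.78 m s⁻¹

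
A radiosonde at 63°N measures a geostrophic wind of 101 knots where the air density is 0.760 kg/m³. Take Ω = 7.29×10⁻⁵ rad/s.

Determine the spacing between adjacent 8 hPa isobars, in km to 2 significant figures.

160 km

Coriolis parameter at 63°N:
f = 2Ω sin φ = 2 × 7.29×10⁻⁵ × sin 63° = 1.30×10⁻⁴ s⁻¹
Wind speed in SI: 101 knots = 52.0 m/s
Geostrophic balance rearranged: |∂P/∂n| = f ρ V_g
|∂P/∂n| = 1.30×10⁻⁴ × 0.760 × 52.0 = 5.13×10⁻³ Pa/m
Isobar spacing: Δn = ΔP/|∂P/∂n| = 800 Pa / 5.13×10⁻³ Pa/m = 155948 m ≈ 160 km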